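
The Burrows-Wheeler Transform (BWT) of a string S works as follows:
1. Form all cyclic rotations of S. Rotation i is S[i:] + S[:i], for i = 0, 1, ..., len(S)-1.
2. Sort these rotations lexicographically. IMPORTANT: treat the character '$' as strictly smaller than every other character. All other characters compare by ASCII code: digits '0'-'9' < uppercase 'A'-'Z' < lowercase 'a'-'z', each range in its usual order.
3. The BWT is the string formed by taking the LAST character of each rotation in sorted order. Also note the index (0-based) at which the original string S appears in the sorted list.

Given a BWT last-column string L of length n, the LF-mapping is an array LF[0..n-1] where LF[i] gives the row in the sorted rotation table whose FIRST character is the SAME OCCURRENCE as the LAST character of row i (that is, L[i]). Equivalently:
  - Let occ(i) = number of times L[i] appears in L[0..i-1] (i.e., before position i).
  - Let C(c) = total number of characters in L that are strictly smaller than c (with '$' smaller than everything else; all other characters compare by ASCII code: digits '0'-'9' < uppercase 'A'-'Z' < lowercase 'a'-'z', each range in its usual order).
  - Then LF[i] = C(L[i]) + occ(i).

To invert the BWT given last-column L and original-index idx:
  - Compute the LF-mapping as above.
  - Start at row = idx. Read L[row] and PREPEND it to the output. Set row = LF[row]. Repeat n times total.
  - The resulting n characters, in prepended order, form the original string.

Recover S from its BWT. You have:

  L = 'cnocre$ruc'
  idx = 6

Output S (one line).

Answer: occurrenc$

Derivation:
LF mapping: 1 5 6 2 7 4 0 8 9 3
Walk LF starting at row 6, prepending L[row]:
  step 1: row=6, L[6]='$', prepend. Next row=LF[6]=0
  step 2: row=0, L[0]='c', prepend. Next row=LF[0]=1
  step 3: row=1, L[1]='n', prepend. Next row=LF[1]=5
  step 4: row=5, L[5]='e', prepend. Next row=LF[5]=4
  step 5: row=4, L[4]='r', prepend. Next row=LF[4]=7
  step 6: row=7, L[7]='r', prepend. Next row=LF[7]=8
  step 7: row=8, L[8]='u', prepend. Next row=LF[8]=9
  step 8: row=9, L[9]='c', prepend. Next row=LF[9]=3
  step 9: row=3, L[3]='c', prepend. Next row=LF[3]=2
  step 10: row=2, L[2]='o', prepend. Next row=LF[2]=6
Reversed output: occurrenc$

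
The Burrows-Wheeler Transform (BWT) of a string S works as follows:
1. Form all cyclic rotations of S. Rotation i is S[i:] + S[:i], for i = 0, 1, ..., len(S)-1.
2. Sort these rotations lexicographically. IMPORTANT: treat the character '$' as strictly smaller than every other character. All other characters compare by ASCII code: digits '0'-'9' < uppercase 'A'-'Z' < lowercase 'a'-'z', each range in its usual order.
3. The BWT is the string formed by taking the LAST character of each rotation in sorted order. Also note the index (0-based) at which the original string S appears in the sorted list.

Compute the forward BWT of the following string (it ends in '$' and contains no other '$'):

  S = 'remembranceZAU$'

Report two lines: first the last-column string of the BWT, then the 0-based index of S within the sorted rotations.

Answer: UZAermncmreeab$
14

Derivation:
All 15 rotations (rotation i = S[i:]+S[:i]):
  rot[0] = remembranceZAU$
  rot[1] = emembranceZAU$r
  rot[2] = membranceZAU$re
  rot[3] = embranceZAU$rem
  rot[4] = mbranceZAU$reme
  rot[5] = branceZAU$remem
  rot[6] = ranceZAU$rememb
  rot[7] = anceZAU$remembr
  rot[8] = nceZAU$remembra
  rot[9] = ceZAU$remembran
  rot[10] = eZAU$remembranc
  rot[11] = ZAU$remembrance
  rot[12] = AU$remembranceZ
  rot[13] = U$remembranceZA
  rot[14] = $remembranceZAU
Sorted (with $ < everything):
  sorted[0] = $remembranceZAU  (last char: 'U')
  sorted[1] = AU$remembranceZ  (last char: 'Z')
  sorted[2] = U$remembranceZA  (last char: 'A')
  sorted[3] = ZAU$remembrance  (last char: 'e')
  sorted[4] = anceZAU$remembr  (last char: 'r')
  sorted[5] = branceZAU$remem  (last char: 'm')
  sorted[6] = ceZAU$remembran  (last char: 'n')
  sorted[7] = eZAU$remembranc  (last char: 'c')
  sorted[8] = embranceZAU$rem  (last char: 'm')
  sorted[9] = emembranceZAU$r  (last char: 'r')
  sorted[10] = mbranceZAU$reme  (last char: 'e')
  sorted[11] = membranceZAU$re  (last char: 'e')
  sorted[12] = nceZAU$remembra  (last char: 'a')
  sorted[13] = ranceZAU$rememb  (last char: 'b')
  sorted[14] = remembranceZAU$  (last char: '$')
Last column: UZAermncmreeab$
Original string S is at sorted index 14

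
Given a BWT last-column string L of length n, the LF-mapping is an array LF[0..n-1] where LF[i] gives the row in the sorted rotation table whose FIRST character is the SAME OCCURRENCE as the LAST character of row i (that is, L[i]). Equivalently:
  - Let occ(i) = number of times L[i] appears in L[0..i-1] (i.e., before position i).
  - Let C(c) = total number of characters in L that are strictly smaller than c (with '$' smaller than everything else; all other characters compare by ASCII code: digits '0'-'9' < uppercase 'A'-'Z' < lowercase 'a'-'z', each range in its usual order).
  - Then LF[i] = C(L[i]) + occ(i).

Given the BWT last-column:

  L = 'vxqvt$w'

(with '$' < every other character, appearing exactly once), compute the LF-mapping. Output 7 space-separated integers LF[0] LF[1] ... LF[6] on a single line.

Answer: 3 6 1 4 2 0 5

Derivation:
Char counts: '$':1, 'q':1, 't':1, 'v':2, 'w':1, 'x':1
C (first-col start): C('$')=0, C('q')=1, C('t')=2, C('v')=3, C('w')=5, C('x')=6
L[0]='v': occ=0, LF[0]=C('v')+0=3+0=3
L[1]='x': occ=0, LF[1]=C('x')+0=6+0=6
L[2]='q': occ=0, LF[2]=C('q')+0=1+0=1
L[3]='v': occ=1, LF[3]=C('v')+1=3+1=4
L[4]='t': occ=0, LF[4]=C('t')+0=2+0=2
L[5]='$': occ=0, LF[5]=C('$')+0=0+0=0
L[6]='w': occ=0, LF[6]=C('w')+0=5+0=5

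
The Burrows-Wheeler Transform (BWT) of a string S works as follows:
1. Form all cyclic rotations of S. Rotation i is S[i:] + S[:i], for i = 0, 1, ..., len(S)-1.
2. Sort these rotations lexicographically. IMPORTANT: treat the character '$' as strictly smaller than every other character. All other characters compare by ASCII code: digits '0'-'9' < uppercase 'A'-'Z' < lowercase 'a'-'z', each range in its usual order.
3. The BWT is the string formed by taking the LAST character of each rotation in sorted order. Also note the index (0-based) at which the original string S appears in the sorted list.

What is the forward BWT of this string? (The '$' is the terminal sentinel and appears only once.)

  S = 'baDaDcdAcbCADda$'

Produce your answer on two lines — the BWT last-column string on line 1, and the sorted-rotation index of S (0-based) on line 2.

Answer: aCdbaaAdbDc$ADcD
11

Derivation:
All 16 rotations (rotation i = S[i:]+S[:i]):
  rot[0] = baDaDcdAcbCADda$
  rot[1] = aDaDcdAcbCADda$b
  rot[2] = DaDcdAcbCADda$ba
  rot[3] = aDcdAcbCADda$baD
  rot[4] = DcdAcbCADda$baDa
  rot[5] = cdAcbCADda$baDaD
  rot[6] = dAcbCADda$baDaDc
  rot[7] = AcbCADda$baDaDcd
  rot[8] = cbCADda$baDaDcdA
  rot[9] = bCADda$baDaDcdAc
  rot[10] = CADda$baDaDcdAcb
  rot[11] = ADda$baDaDcdAcbC
  rot[12] = Dda$baDaDcdAcbCA
  rot[13] = da$baDaDcdAcbCAD
  rot[14] = a$baDaDcdAcbCADd
  rot[15] = $baDaDcdAcbCADda
Sorted (with $ < everything):
  sorted[0] = $baDaDcdAcbCADda  (last char: 'a')
  sorted[1] = ADda$baDaDcdAcbC  (last char: 'C')
  sorted[2] = AcbCADda$baDaDcd  (last char: 'd')
  sorted[3] = CADda$baDaDcdAcb  (last char: 'b')
  sorted[4] = DaDcdAcbCADda$ba  (last char: 'a')
  sorted[5] = DcdAcbCADda$baDa  (last char: 'a')
  sorted[6] = Dda$baDaDcdAcbCA  (last char: 'A')
  sorted[7] = a$baDaDcdAcbCADd  (last char: 'd')
  sorted[8] = aDaDcdAcbCADda$b  (last char: 'b')
  sorted[9] = aDcdAcbCADda$baD  (last char: 'D')
  sorted[10] = bCADda$baDaDcdAc  (last char: 'c')
  sorted[11] = baDaDcdAcbCADda$  (last char: '$')
  sorted[12] = cbCADda$baDaDcdA  (last char: 'A')
  sorted[13] = cdAcbCADda$baDaD  (last char: 'D')
  sorted[14] = dAcbCADda$baDaDc  (last char: 'c')
  sorted[15] = da$baDaDcdAcbCAD  (last char: 'D')
Last column: aCdbaaAdbDc$ADcD
Original string S is at sorted index 11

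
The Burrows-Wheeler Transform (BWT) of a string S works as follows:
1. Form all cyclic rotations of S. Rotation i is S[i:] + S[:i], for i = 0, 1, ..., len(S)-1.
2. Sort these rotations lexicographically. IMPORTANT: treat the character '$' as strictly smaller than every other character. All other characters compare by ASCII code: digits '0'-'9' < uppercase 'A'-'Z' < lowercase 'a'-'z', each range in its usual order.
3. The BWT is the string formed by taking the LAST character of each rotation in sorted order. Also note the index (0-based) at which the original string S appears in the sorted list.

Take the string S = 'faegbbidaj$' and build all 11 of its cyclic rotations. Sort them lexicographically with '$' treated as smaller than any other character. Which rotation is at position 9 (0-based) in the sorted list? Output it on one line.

All 11 rotations (rotation i = S[i:]+S[:i]):
  rot[0] = faegbbidaj$
  rot[1] = aegbbidaj$f
  rot[2] = egbbidaj$fa
  rot[3] = gbbidaj$fae
  rot[4] = bbidaj$faeg
  rot[5] = bidaj$faegb
  rot[6] = idaj$faegbb
  rot[7] = daj$faegbbi
  rot[8] = aj$faegbbid
  rot[9] = j$faegbbida
  rot[10] = $faegbbidaj
Sorted (with $ < everything):
  sorted[0] = $faegbbidaj
  sorted[1] = aegbbidaj$f
  sorted[2] = aj$faegbbid
  sorted[3] = bbidaj$faeg
  sorted[4] = bidaj$faegb
  sorted[5] = daj$faegbbi
  sorted[6] = egbbidaj$fa
  sorted[7] = faegbbidaj$
  sorted[8] = gbbidaj$fae
  sorted[9] = idaj$faegbb
  sorted[10] = j$faegbbida
sorted[9] = idaj$faegbb

Answer: idaj$faegbb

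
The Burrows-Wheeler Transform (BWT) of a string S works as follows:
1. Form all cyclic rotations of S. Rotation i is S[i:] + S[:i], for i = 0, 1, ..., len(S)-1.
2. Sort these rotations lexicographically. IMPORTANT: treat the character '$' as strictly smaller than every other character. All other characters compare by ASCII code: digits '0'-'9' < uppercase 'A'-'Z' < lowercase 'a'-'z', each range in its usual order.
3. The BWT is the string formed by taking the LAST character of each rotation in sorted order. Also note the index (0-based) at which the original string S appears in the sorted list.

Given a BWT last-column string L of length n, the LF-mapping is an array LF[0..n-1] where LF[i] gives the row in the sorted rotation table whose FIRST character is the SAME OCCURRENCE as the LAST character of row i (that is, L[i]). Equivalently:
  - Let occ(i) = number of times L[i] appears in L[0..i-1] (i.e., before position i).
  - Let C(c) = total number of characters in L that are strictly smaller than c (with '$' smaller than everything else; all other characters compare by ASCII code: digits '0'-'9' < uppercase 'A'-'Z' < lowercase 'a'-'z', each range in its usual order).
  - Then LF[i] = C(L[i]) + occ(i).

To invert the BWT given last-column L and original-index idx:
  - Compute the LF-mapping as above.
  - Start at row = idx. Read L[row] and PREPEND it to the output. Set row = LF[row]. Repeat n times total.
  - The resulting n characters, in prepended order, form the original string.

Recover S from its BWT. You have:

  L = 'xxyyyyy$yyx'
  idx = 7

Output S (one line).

Answer: yyxyyyyyxx$

Derivation:
LF mapping: 1 2 4 5 6 7 8 0 9 10 3
Walk LF starting at row 7, prepending L[row]:
  step 1: row=7, L[7]='$', prepend. Next row=LF[7]=0
  step 2: row=0, L[0]='x', prepend. Next row=LF[0]=1
  step 3: row=1, L[1]='x', prepend. Next row=LF[1]=2
  step 4: row=2, L[2]='y', prepend. Next row=LF[2]=4
  step 5: row=4, L[4]='y', prepend. Next row=LF[4]=6
  step 6: row=6, L[6]='y', prepend. Next row=LF[6]=8
  step 7: row=8, L[8]='y', prepend. Next row=LF[8]=9
  step 8: row=9, L[9]='y', prepend. Next row=LF[9]=10
  step 9: row=10, L[10]='x', prepend. Next row=LF[10]=3
  step 10: row=3, L[3]='y', prepend. Next row=LF[3]=5
  step 11: row=5, L[5]='y', prepend. Next row=LF[5]=7
Reversed output: yyxyyyyyxx$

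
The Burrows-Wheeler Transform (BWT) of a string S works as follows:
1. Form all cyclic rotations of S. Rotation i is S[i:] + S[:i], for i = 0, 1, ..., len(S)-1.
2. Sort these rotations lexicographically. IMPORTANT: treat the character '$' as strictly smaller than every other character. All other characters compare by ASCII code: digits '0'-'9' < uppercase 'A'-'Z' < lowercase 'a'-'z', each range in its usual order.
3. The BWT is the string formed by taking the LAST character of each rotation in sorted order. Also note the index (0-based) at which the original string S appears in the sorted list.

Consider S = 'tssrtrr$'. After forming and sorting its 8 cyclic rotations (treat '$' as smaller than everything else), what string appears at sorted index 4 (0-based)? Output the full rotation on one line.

Answer: srtrr$ts

Derivation:
All 8 rotations (rotation i = S[i:]+S[:i]):
  rot[0] = tssrtrr$
  rot[1] = ssrtrr$t
  rot[2] = srtrr$ts
  rot[3] = rtrr$tss
  rot[4] = trr$tssr
  rot[5] = rr$tssrt
  rot[6] = r$tssrtr
  rot[7] = $tssrtrr
Sorted (with $ < everything):
  sorted[0] = $tssrtrr
  sorted[1] = r$tssrtr
  sorted[2] = rr$tssrt
  sorted[3] = rtrr$tss
  sorted[4] = srtrr$ts
  sorted[5] = ssrtrr$t
  sorted[6] = trr$tssr
  sorted[7] = tssrtrr$
sorted[4] = srtrr$ts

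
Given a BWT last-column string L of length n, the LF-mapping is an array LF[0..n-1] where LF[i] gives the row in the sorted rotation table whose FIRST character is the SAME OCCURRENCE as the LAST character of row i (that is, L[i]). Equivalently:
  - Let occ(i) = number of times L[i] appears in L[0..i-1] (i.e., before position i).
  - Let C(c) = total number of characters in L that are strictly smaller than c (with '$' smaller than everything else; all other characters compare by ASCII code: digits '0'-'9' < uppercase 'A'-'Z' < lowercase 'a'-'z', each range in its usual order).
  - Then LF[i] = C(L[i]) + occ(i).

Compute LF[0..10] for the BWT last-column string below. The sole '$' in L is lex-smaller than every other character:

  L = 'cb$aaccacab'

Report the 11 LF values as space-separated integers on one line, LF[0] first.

Answer: 7 5 0 1 2 8 9 3 10 4 6

Derivation:
Char counts: '$':1, 'a':4, 'b':2, 'c':4
C (first-col start): C('$')=0, C('a')=1, C('b')=5, C('c')=7
L[0]='c': occ=0, LF[0]=C('c')+0=7+0=7
L[1]='b': occ=0, LF[1]=C('b')+0=5+0=5
L[2]='$': occ=0, LF[2]=C('$')+0=0+0=0
L[3]='a': occ=0, LF[3]=C('a')+0=1+0=1
L[4]='a': occ=1, LF[4]=C('a')+1=1+1=2
L[5]='c': occ=1, LF[5]=C('c')+1=7+1=8
L[6]='c': occ=2, LF[6]=C('c')+2=7+2=9
L[7]='a': occ=2, LF[7]=C('a')+2=1+2=3
L[8]='c': occ=3, LF[8]=C('c')+3=7+3=10
L[9]='a': occ=3, LF[9]=C('a')+3=1+3=4
L[10]='b': occ=1, LF[10]=C('b')+1=5+1=6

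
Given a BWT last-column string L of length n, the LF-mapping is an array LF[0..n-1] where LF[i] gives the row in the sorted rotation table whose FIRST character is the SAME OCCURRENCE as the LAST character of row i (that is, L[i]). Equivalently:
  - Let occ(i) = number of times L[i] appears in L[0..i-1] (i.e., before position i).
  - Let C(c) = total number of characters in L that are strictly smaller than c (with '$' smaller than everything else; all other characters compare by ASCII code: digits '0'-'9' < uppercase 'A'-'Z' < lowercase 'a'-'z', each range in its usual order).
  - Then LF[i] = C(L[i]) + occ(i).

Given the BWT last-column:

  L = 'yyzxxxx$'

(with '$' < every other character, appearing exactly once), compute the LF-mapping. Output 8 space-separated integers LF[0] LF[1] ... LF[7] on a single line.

Char counts: '$':1, 'x':4, 'y':2, 'z':1
C (first-col start): C('$')=0, C('x')=1, C('y')=5, C('z')=7
L[0]='y': occ=0, LF[0]=C('y')+0=5+0=5
L[1]='y': occ=1, LF[1]=C('y')+1=5+1=6
L[2]='z': occ=0, LF[2]=C('z')+0=7+0=7
L[3]='x': occ=0, LF[3]=C('x')+0=1+0=1
L[4]='x': occ=1, LF[4]=C('x')+1=1+1=2
L[5]='x': occ=2, LF[5]=C('x')+2=1+2=3
L[6]='x': occ=3, LF[6]=C('x')+3=1+3=4
L[7]='$': occ=0, LF[7]=C('$')+0=0+0=0

Answer: 5 6 7 1 2 3 4 0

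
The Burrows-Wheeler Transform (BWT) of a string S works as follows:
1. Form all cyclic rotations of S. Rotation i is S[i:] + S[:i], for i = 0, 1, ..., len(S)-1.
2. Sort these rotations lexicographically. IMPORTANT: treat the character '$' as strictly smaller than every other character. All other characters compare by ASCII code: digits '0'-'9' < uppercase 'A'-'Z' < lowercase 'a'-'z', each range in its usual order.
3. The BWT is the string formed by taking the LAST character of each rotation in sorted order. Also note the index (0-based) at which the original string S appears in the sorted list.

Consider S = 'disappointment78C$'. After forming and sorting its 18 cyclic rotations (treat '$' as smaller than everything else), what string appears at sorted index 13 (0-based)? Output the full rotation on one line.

Answer: pointment78C$disap

Derivation:
All 18 rotations (rotation i = S[i:]+S[:i]):
  rot[0] = disappointment78C$
  rot[1] = isappointment78C$d
  rot[2] = sappointment78C$di
  rot[3] = appointment78C$dis
  rot[4] = ppointment78C$disa
  rot[5] = pointment78C$disap
  rot[6] = ointment78C$disapp
  rot[7] = intment78C$disappo
  rot[8] = ntment78C$disappoi
  rot[9] = tment78C$disappoin
  rot[10] = ment78C$disappoint
  rot[11] = ent78C$disappointm
  rot[12] = nt78C$disappointme
  rot[13] = t78C$disappointmen
  rot[14] = 78C$disappointment
  rot[15] = 8C$disappointment7
  rot[16] = C$disappointment78
  rot[17] = $disappointment78C
Sorted (with $ < everything):
  sorted[0] = $disappointment78C
  sorted[1] = 78C$disappointment
  sorted[2] = 8C$disappointment7
  sorted[3] = C$disappointment78
  sorted[4] = appointment78C$dis
  sorted[5] = disappointment78C$
  sorted[6] = ent78C$disappointm
  sorted[7] = intment78C$disappo
  sorted[8] = isappointment78C$d
  sorted[9] = ment78C$disappoint
  sorted[10] = nt78C$disappointme
  sorted[11] = ntment78C$disappoi
  sorted[12] = ointment78C$disapp
  sorted[13] = pointment78C$disap
  sorted[14] = ppointment78C$disa
  sorted[15] = sappointment78C$di
  sorted[16] = t78C$disappointmen
  sorted[17] = tment78C$disappoin
sorted[13] = pointment78C$disap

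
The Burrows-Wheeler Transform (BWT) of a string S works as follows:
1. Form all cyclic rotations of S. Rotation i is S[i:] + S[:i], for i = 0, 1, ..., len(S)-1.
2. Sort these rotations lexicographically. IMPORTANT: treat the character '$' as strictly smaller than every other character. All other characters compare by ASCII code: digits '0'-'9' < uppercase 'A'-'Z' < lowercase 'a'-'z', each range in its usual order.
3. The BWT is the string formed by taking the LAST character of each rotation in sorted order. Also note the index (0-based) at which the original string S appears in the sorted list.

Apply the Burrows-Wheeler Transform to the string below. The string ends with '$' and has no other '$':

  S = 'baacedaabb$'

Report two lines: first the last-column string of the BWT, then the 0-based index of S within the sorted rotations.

Answer: bdbaab$aaec
6

Derivation:
All 11 rotations (rotation i = S[i:]+S[:i]):
  rot[0] = baacedaabb$
  rot[1] = aacedaabb$b
  rot[2] = acedaabb$ba
  rot[3] = cedaabb$baa
  rot[4] = edaabb$baac
  rot[5] = daabb$baace
  rot[6] = aabb$baaced
  rot[7] = abb$baaceda
  rot[8] = bb$baacedaa
  rot[9] = b$baacedaab
  rot[10] = $baacedaabb
Sorted (with $ < everything):
  sorted[0] = $baacedaabb  (last char: 'b')
  sorted[1] = aabb$baaced  (last char: 'd')
  sorted[2] = aacedaabb$b  (last char: 'b')
  sorted[3] = abb$baaceda  (last char: 'a')
  sorted[4] = acedaabb$ba  (last char: 'a')
  sorted[5] = b$baacedaab  (last char: 'b')
  sorted[6] = baacedaabb$  (last char: '$')
  sorted[7] = bb$baacedaa  (last char: 'a')
  sorted[8] = cedaabb$baa  (last char: 'a')
  sorted[9] = daabb$baace  (last char: 'e')
  sorted[10] = edaabb$baac  (last char: 'c')
Last column: bdbaab$aaec
Original string S is at sorted index 6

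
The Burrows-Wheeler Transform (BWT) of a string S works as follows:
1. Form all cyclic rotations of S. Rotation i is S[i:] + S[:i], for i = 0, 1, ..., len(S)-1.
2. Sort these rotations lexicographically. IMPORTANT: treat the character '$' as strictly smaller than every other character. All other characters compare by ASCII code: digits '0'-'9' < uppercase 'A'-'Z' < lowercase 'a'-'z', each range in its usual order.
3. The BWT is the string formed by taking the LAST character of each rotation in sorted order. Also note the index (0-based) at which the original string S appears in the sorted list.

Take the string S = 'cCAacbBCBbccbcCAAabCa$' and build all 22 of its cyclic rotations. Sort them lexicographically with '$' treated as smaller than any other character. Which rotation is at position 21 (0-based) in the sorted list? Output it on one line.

All 22 rotations (rotation i = S[i:]+S[:i]):
  rot[0] = cCAacbBCBbccbcCAAabCa$
  rot[1] = CAacbBCBbccbcCAAabCa$c
  rot[2] = AacbBCBbccbcCAAabCa$cC
  rot[3] = acbBCBbccbcCAAabCa$cCA
  rot[4] = cbBCBbccbcCAAabCa$cCAa
  rot[5] = bBCBbccbcCAAabCa$cCAac
  rot[6] = BCBbccbcCAAabCa$cCAacb
  rot[7] = CBbccbcCAAabCa$cCAacbB
  rot[8] = BbccbcCAAabCa$cCAacbBC
  rot[9] = bccbcCAAabCa$cCAacbBCB
  rot[10] = ccbcCAAabCa$cCAacbBCBb
  rot[11] = cbcCAAabCa$cCAacbBCBbc
  rot[12] = bcCAAabCa$cCAacbBCBbcc
  rot[13] = cCAAabCa$cCAacbBCBbccb
  rot[14] = CAAabCa$cCAacbBCBbccbc
  rot[15] = AAabCa$cCAacbBCBbccbcC
  rot[16] = AabCa$cCAacbBCBbccbcCA
  rot[17] = abCa$cCAacbBCBbccbcCAA
  rot[18] = bCa$cCAacbBCBbccbcCAAa
  rot[19] = Ca$cCAacbBCBbccbcCAAab
  rot[20] = a$cCAacbBCBbccbcCAAabC
  rot[21] = $cCAacbBCBbccbcCAAabCa
Sorted (with $ < everything):
  sorted[0] = $cCAacbBCBbccbcCAAabCa
  sorted[1] = AAabCa$cCAacbBCBbccbcC
  sorted[2] = AabCa$cCAacbBCBbccbcCA
  sorted[3] = AacbBCBbccbcCAAabCa$cC
  sorted[4] = BCBbccbcCAAabCa$cCAacb
  sorted[5] = BbccbcCAAabCa$cCAacbBC
  sorted[6] = CAAabCa$cCAacbBCBbccbc
  sorted[7] = CAacbBCBbccbcCAAabCa$c
  sorted[8] = CBbccbcCAAabCa$cCAacbB
  sorted[9] = Ca$cCAacbBCBbccbcCAAab
  sorted[10] = a$cCAacbBCBbccbcCAAabC
  sorted[11] = abCa$cCAacbBCBbccbcCAA
  sorted[12] = acbBCBbccbcCAAabCa$cCA
  sorted[13] = bBCBbccbcCAAabCa$cCAac
  sorted[14] = bCa$cCAacbBCBbccbcCAAa
  sorted[15] = bcCAAabCa$cCAacbBCBbcc
  sorted[16] = bccbcCAAabCa$cCAacbBCB
  sorted[17] = cCAAabCa$cCAacbBCBbccb
  sorted[18] = cCAacbBCBbccbcCAAabCa$
  sorted[19] = cbBCBbccbcCAAabCa$cCAa
  sorted[20] = cbcCAAabCa$cCAacbBCBbc
  sorted[21] = ccbcCAAabCa$cCAacbBCBb
sorted[21] = ccbcCAAabCa$cCAacbBCBb

Answer: ccbcCAAabCa$cCAacbBCBb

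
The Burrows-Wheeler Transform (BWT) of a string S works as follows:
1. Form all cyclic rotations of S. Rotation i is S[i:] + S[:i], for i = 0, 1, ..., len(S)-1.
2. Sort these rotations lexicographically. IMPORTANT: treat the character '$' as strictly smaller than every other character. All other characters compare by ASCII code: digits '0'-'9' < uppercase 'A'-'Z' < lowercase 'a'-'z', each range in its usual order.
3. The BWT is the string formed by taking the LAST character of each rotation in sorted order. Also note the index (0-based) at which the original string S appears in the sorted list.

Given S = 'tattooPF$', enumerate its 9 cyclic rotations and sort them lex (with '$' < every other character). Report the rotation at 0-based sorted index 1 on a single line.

Answer: F$tattooP

Derivation:
All 9 rotations (rotation i = S[i:]+S[:i]):
  rot[0] = tattooPF$
  rot[1] = attooPF$t
  rot[2] = ttooPF$ta
  rot[3] = tooPF$tat
  rot[4] = ooPF$tatt
  rot[5] = oPF$tatto
  rot[6] = PF$tattoo
  rot[7] = F$tattooP
  rot[8] = $tattooPF
Sorted (with $ < everything):
  sorted[0] = $tattooPF
  sorted[1] = F$tattooP
  sorted[2] = PF$tattoo
  sorted[3] = attooPF$t
  sorted[4] = oPF$tatto
  sorted[5] = ooPF$tatt
  sorted[6] = tattooPF$
  sorted[7] = tooPF$tat
  sorted[8] = ttooPF$ta
sorted[1] = F$tattooP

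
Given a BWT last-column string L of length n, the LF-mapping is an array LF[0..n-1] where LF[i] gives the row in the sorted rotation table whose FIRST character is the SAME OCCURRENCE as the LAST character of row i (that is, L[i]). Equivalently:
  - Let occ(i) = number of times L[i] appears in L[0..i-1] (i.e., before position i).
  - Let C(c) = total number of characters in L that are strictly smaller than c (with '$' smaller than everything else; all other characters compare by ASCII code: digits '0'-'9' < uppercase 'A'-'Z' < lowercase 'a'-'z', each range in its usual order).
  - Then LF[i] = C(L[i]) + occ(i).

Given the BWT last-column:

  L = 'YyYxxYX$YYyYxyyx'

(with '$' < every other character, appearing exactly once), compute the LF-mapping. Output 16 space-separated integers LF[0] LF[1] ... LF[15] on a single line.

Answer: 2 12 3 8 9 4 1 0 5 6 13 7 10 14 15 11

Derivation:
Char counts: '$':1, 'X':1, 'Y':6, 'x':4, 'y':4
C (first-col start): C('$')=0, C('X')=1, C('Y')=2, C('x')=8, C('y')=12
L[0]='Y': occ=0, LF[0]=C('Y')+0=2+0=2
L[1]='y': occ=0, LF[1]=C('y')+0=12+0=12
L[2]='Y': occ=1, LF[2]=C('Y')+1=2+1=3
L[3]='x': occ=0, LF[3]=C('x')+0=8+0=8
L[4]='x': occ=1, LF[4]=C('x')+1=8+1=9
L[5]='Y': occ=2, LF[5]=C('Y')+2=2+2=4
L[6]='X': occ=0, LF[6]=C('X')+0=1+0=1
L[7]='$': occ=0, LF[7]=C('$')+0=0+0=0
L[8]='Y': occ=3, LF[8]=C('Y')+3=2+3=5
L[9]='Y': occ=4, LF[9]=C('Y')+4=2+4=6
L[10]='y': occ=1, LF[10]=C('y')+1=12+1=13
L[11]='Y': occ=5, LF[11]=C('Y')+5=2+5=7
L[12]='x': occ=2, LF[12]=C('x')+2=8+2=10
L[13]='y': occ=2, LF[13]=C('y')+2=12+2=14
L[14]='y': occ=3, LF[14]=C('y')+3=12+3=15
L[15]='x': occ=3, LF[15]=C('x')+3=8+3=11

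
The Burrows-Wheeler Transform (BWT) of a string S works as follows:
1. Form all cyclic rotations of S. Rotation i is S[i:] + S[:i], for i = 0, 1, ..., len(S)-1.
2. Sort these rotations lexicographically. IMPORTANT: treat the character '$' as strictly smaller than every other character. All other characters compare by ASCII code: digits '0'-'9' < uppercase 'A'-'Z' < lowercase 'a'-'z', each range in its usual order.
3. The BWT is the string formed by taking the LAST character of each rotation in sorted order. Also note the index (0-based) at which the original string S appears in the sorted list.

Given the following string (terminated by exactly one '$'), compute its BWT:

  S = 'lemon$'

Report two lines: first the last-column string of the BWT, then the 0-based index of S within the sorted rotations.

Answer: nl$eom
2

Derivation:
All 6 rotations (rotation i = S[i:]+S[:i]):
  rot[0] = lemon$
  rot[1] = emon$l
  rot[2] = mon$le
  rot[3] = on$lem
  rot[4] = n$lemo
  rot[5] = $lemon
Sorted (with $ < everything):
  sorted[0] = $lemon  (last char: 'n')
  sorted[1] = emon$l  (last char: 'l')
  sorted[2] = lemon$  (last char: '$')
  sorted[3] = mon$le  (last char: 'e')
  sorted[4] = n$lemo  (last char: 'o')
  sorted[5] = on$lem  (last char: 'm')
Last column: nl$eom
Original string S is at sorted index 2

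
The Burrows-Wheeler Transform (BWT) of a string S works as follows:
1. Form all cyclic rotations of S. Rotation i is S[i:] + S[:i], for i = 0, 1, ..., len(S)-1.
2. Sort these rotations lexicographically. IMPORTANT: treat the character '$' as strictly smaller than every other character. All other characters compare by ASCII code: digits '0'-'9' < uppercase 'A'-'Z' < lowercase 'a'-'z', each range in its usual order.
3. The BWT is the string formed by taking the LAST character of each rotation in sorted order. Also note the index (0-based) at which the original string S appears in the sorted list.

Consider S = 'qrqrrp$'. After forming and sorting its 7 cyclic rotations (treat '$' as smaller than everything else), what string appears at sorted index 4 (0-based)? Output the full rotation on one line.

Answer: rp$qrqr

Derivation:
All 7 rotations (rotation i = S[i:]+S[:i]):
  rot[0] = qrqrrp$
  rot[1] = rqrrp$q
  rot[2] = qrrp$qr
  rot[3] = rrp$qrq
  rot[4] = rp$qrqr
  rot[5] = p$qrqrr
  rot[6] = $qrqrrp
Sorted (with $ < everything):
  sorted[0] = $qrqrrp
  sorted[1] = p$qrqrr
  sorted[2] = qrqrrp$
  sorted[3] = qrrp$qr
  sorted[4] = rp$qrqr
  sorted[5] = rqrrp$q
  sorted[6] = rrp$qrq
sorted[4] = rp$qrqr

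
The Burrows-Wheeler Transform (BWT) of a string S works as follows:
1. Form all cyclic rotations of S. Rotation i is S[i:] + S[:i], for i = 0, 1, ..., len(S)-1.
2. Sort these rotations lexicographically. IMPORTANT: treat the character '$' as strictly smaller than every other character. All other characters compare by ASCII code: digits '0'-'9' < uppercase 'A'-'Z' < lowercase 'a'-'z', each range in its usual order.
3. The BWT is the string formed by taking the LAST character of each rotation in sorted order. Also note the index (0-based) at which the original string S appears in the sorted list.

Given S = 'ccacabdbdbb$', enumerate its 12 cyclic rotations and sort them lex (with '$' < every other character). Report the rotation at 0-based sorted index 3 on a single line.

Answer: b$ccacabdbdb

Derivation:
All 12 rotations (rotation i = S[i:]+S[:i]):
  rot[0] = ccacabdbdbb$
  rot[1] = cacabdbdbb$c
  rot[2] = acabdbdbb$cc
  rot[3] = cabdbdbb$cca
  rot[4] = abdbdbb$ccac
  rot[5] = bdbdbb$ccaca
  rot[6] = dbdbb$ccacab
  rot[7] = bdbb$ccacabd
  rot[8] = dbb$ccacabdb
  rot[9] = bb$ccacabdbd
  rot[10] = b$ccacabdbdb
  rot[11] = $ccacabdbdbb
Sorted (with $ < everything):
  sorted[0] = $ccacabdbdbb
  sorted[1] = abdbdbb$ccac
  sorted[2] = acabdbdbb$cc
  sorted[3] = b$ccacabdbdb
  sorted[4] = bb$ccacabdbd
  sorted[5] = bdbb$ccacabd
  sorted[6] = bdbdbb$ccaca
  sorted[7] = cabdbdbb$cca
  sorted[8] = cacabdbdbb$c
  sorted[9] = ccacabdbdbb$
  sorted[10] = dbb$ccacabdb
  sorted[11] = dbdbb$ccacab
sorted[3] = b$ccacabdbdb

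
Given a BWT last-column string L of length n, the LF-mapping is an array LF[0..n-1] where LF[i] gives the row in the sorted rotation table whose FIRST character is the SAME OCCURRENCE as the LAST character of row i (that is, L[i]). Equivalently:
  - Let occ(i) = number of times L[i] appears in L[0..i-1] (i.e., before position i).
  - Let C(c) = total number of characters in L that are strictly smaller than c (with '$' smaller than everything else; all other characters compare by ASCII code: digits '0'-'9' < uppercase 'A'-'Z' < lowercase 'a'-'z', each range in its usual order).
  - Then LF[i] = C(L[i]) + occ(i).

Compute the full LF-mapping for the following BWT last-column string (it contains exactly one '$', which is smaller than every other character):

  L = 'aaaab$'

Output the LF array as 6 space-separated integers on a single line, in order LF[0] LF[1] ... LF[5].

Answer: 1 2 3 4 5 0

Derivation:
Char counts: '$':1, 'a':4, 'b':1
C (first-col start): C('$')=0, C('a')=1, C('b')=5
L[0]='a': occ=0, LF[0]=C('a')+0=1+0=1
L[1]='a': occ=1, LF[1]=C('a')+1=1+1=2
L[2]='a': occ=2, LF[2]=C('a')+2=1+2=3
L[3]='a': occ=3, LF[3]=C('a')+3=1+3=4
L[4]='b': occ=0, LF[4]=C('b')+0=5+0=5
L[5]='$': occ=0, LF[5]=C('$')+0=0+0=0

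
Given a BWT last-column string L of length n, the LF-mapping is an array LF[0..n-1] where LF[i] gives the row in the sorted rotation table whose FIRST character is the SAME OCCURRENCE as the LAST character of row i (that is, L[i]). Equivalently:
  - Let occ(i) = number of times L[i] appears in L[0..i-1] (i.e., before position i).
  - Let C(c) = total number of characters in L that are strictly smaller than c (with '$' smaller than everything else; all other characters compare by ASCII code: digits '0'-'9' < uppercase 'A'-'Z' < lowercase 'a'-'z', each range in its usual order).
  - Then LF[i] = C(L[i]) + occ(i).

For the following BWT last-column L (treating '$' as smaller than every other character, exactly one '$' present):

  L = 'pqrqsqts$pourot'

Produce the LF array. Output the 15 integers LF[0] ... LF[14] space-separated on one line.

Char counts: '$':1, 'o':2, 'p':2, 'q':3, 'r':2, 's':2, 't':2, 'u':1
C (first-col start): C('$')=0, C('o')=1, C('p')=3, C('q')=5, C('r')=8, C('s')=10, C('t')=12, C('u')=14
L[0]='p': occ=0, LF[0]=C('p')+0=3+0=3
L[1]='q': occ=0, LF[1]=C('q')+0=5+0=5
L[2]='r': occ=0, LF[2]=C('r')+0=8+0=8
L[3]='q': occ=1, LF[3]=C('q')+1=5+1=6
L[4]='s': occ=0, LF[4]=C('s')+0=10+0=10
L[5]='q': occ=2, LF[5]=C('q')+2=5+2=7
L[6]='t': occ=0, LF[6]=C('t')+0=12+0=12
L[7]='s': occ=1, LF[7]=C('s')+1=10+1=11
L[8]='$': occ=0, LF[8]=C('$')+0=0+0=0
L[9]='p': occ=1, LF[9]=C('p')+1=3+1=4
L[10]='o': occ=0, LF[10]=C('o')+0=1+0=1
L[11]='u': occ=0, LF[11]=C('u')+0=14+0=14
L[12]='r': occ=1, LF[12]=C('r')+1=8+1=9
L[13]='o': occ=1, LF[13]=C('o')+1=1+1=2
L[14]='t': occ=1, LF[14]=C('t')+1=12+1=13

Answer: 3 5 8 6 10 7 12 11 0 4 1 14 9 2 13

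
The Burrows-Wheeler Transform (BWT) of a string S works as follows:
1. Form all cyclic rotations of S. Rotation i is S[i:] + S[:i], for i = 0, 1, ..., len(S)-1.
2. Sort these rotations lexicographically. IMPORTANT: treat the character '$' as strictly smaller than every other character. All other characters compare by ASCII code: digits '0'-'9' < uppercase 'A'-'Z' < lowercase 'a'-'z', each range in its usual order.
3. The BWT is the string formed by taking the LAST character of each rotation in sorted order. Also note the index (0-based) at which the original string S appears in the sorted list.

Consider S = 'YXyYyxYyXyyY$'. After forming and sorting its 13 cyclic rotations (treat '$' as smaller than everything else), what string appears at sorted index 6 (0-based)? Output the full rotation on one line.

All 13 rotations (rotation i = S[i:]+S[:i]):
  rot[0] = YXyYyxYyXyyY$
  rot[1] = XyYyxYyXyyY$Y
  rot[2] = yYyxYyXyyY$YX
  rot[3] = YyxYyXyyY$YXy
  rot[4] = yxYyXyyY$YXyY
  rot[5] = xYyXyyY$YXyYy
  rot[6] = YyXyyY$YXyYyx
  rot[7] = yXyyY$YXyYyxY
  rot[8] = XyyY$YXyYyxYy
  rot[9] = yyY$YXyYyxYyX
  rot[10] = yY$YXyYyxYyXy
  rot[11] = Y$YXyYyxYyXyy
  rot[12] = $YXyYyxYyXyyY
Sorted (with $ < everything):
  sorted[0] = $YXyYyxYyXyyY
  sorted[1] = XyYyxYyXyyY$Y
  sorted[2] = XyyY$YXyYyxYy
  sorted[3] = Y$YXyYyxYyXyy
  sorted[4] = YXyYyxYyXyyY$
  sorted[5] = YyXyyY$YXyYyx
  sorted[6] = YyxYyXyyY$YXy
  sorted[7] = xYyXyyY$YXyYy
  sorted[8] = yXyyY$YXyYyxY
  sorted[9] = yY$YXyYyxYyXy
  sorted[10] = yYyxYyXyyY$YX
  sorted[11] = yxYyXyyY$YXyY
  sorted[12] = yyY$YXyYyxYyX
sorted[6] = YyxYyXyyY$YXy

Answer: YyxYyXyyY$YXy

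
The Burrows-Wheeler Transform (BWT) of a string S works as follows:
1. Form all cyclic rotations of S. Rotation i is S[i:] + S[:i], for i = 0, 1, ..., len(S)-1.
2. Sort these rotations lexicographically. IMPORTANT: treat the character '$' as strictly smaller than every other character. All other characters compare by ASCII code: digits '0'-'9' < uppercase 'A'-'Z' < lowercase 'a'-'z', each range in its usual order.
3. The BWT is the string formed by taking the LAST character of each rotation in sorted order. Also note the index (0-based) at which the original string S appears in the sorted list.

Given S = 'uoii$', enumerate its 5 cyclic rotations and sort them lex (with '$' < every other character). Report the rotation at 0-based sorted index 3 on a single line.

Answer: oii$u

Derivation:
All 5 rotations (rotation i = S[i:]+S[:i]):
  rot[0] = uoii$
  rot[1] = oii$u
  rot[2] = ii$uo
  rot[3] = i$uoi
  rot[4] = $uoii
Sorted (with $ < everything):
  sorted[0] = $uoii
  sorted[1] = i$uoi
  sorted[2] = ii$uo
  sorted[3] = oii$u
  sorted[4] = uoii$
sorted[3] = oii$u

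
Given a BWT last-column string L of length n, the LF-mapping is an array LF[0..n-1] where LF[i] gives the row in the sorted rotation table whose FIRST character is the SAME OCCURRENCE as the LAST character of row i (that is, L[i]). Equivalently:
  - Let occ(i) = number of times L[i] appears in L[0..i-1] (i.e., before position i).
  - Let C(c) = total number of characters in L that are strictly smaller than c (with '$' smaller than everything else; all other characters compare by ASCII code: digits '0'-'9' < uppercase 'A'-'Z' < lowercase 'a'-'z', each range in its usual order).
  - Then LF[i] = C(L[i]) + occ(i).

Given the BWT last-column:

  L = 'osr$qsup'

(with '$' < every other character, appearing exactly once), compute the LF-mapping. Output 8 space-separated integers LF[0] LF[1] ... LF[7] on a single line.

Char counts: '$':1, 'o':1, 'p':1, 'q':1, 'r':1, 's':2, 'u':1
C (first-col start): C('$')=0, C('o')=1, C('p')=2, C('q')=3, C('r')=4, C('s')=5, C('u')=7
L[0]='o': occ=0, LF[0]=C('o')+0=1+0=1
L[1]='s': occ=0, LF[1]=C('s')+0=5+0=5
L[2]='r': occ=0, LF[2]=C('r')+0=4+0=4
L[3]='$': occ=0, LF[3]=C('$')+0=0+0=0
L[4]='q': occ=0, LF[4]=C('q')+0=3+0=3
L[5]='s': occ=1, LF[5]=C('s')+1=5+1=6
L[6]='u': occ=0, LF[6]=C('u')+0=7+0=7
L[7]='p': occ=0, LF[7]=C('p')+0=2+0=2

Answer: 1 5 4 0 3 6 7 2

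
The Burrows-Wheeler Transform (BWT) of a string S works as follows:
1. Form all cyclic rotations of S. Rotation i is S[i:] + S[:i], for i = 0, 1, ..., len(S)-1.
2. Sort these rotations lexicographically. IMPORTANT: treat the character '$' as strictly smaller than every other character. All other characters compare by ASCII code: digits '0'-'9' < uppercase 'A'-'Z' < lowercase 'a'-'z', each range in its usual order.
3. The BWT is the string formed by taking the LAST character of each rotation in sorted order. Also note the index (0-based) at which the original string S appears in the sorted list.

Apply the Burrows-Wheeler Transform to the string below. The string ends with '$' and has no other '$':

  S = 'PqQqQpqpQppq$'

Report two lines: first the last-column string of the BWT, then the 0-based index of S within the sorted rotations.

All 13 rotations (rotation i = S[i:]+S[:i]):
  rot[0] = PqQqQpqpQppq$
  rot[1] = qQqQpqpQppq$P
  rot[2] = QqQpqpQppq$Pq
  rot[3] = qQpqpQppq$PqQ
  rot[4] = QpqpQppq$PqQq
  rot[5] = pqpQppq$PqQqQ
  rot[6] = qpQppq$PqQqQp
  rot[7] = pQppq$PqQqQpq
  rot[8] = Qppq$PqQqQpqp
  rot[9] = ppq$PqQqQpqpQ
  rot[10] = pq$PqQqQpqpQp
  rot[11] = q$PqQqQpqpQpp
  rot[12] = $PqQqQpqpQppq
Sorted (with $ < everything):
  sorted[0] = $PqQqQpqpQppq  (last char: 'q')
  sorted[1] = PqQqQpqpQppq$  (last char: '$')
  sorted[2] = Qppq$PqQqQpqp  (last char: 'p')
  sorted[3] = QpqpQppq$PqQq  (last char: 'q')
  sorted[4] = QqQpqpQppq$Pq  (last char: 'q')
  sorted[5] = pQppq$PqQqQpq  (last char: 'q')
  sorted[6] = ppq$PqQqQpqpQ  (last char: 'Q')
  sorted[7] = pq$PqQqQpqpQp  (last char: 'p')
  sorted[8] = pqpQppq$PqQqQ  (last char: 'Q')
  sorted[9] = q$PqQqQpqpQpp  (last char: 'p')
  sorted[10] = qQpqpQppq$PqQ  (last char: 'Q')
  sorted[11] = qQqQpqpQppq$P  (last char: 'P')
  sorted[12] = qpQppq$PqQqQp  (last char: 'p')
Last column: q$pqqqQpQpQPp
Original string S is at sorted index 1

Answer: q$pqqqQpQpQPp
1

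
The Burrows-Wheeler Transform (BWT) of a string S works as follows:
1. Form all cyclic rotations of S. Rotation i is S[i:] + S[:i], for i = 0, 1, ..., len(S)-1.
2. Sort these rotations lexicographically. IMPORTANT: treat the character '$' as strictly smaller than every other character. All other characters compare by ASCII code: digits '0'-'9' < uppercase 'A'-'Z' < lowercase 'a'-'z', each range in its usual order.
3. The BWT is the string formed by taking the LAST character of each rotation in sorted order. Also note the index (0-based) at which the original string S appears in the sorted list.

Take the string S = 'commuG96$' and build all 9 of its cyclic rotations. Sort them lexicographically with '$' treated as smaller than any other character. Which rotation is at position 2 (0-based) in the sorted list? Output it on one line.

All 9 rotations (rotation i = S[i:]+S[:i]):
  rot[0] = commuG96$
  rot[1] = ommuG96$c
  rot[2] = mmuG96$co
  rot[3] = muG96$com
  rot[4] = uG96$comm
  rot[5] = G96$commu
  rot[6] = 96$commuG
  rot[7] = 6$commuG9
  rot[8] = $commuG96
Sorted (with $ < everything):
  sorted[0] = $commuG96
  sorted[1] = 6$commuG9
  sorted[2] = 96$commuG
  sorted[3] = G96$commu
  sorted[4] = commuG96$
  sorted[5] = mmuG96$co
  sorted[6] = muG96$com
  sorted[7] = ommuG96$c
  sorted[8] = uG96$comm
sorted[2] = 96$commuG

Answer: 96$commuG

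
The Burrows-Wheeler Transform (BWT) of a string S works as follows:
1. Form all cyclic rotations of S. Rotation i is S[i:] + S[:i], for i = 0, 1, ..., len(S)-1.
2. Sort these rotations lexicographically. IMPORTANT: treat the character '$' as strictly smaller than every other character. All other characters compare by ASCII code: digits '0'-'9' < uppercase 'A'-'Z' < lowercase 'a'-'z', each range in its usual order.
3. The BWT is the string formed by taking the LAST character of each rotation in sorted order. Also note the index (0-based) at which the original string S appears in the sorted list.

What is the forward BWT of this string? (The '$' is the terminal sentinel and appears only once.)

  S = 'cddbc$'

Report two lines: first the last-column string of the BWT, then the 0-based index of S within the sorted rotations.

Answer: cdb$dc
3

Derivation:
All 6 rotations (rotation i = S[i:]+S[:i]):
  rot[0] = cddbc$
  rot[1] = ddbc$c
  rot[2] = dbc$cd
  rot[3] = bc$cdd
  rot[4] = c$cddb
  rot[5] = $cddbc
Sorted (with $ < everything):
  sorted[0] = $cddbc  (last char: 'c')
  sorted[1] = bc$cdd  (last char: 'd')
  sorted[2] = c$cddb  (last char: 'b')
  sorted[3] = cddbc$  (last char: '$')
  sorted[4] = dbc$cd  (last char: 'd')
  sorted[5] = ddbc$c  (last char: 'c')
Last column: cdb$dc
Original string S is at sorted index 3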